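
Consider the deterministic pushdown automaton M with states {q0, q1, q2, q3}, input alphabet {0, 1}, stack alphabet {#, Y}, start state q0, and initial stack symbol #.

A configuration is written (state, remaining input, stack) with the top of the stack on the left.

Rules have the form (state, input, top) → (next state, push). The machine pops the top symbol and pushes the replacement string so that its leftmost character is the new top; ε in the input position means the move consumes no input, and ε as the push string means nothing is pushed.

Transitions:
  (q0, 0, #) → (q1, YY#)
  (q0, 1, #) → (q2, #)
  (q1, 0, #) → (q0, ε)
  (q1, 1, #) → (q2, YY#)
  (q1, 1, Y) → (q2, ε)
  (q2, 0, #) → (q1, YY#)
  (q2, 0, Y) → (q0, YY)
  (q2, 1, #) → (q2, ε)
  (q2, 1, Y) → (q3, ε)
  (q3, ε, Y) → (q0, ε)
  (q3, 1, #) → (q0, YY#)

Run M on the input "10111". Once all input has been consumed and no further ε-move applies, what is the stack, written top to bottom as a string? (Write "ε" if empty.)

YY#

(q0, 10111, #) ⊢ (q2, 0111, #) ⊢ (q1, 111, YY#) ⊢ (q2, 11, Y#) ⊢ (q3, 1, #) ⊢ (q0, ε, YY#)
All input consumed in state q0 with stack YY#.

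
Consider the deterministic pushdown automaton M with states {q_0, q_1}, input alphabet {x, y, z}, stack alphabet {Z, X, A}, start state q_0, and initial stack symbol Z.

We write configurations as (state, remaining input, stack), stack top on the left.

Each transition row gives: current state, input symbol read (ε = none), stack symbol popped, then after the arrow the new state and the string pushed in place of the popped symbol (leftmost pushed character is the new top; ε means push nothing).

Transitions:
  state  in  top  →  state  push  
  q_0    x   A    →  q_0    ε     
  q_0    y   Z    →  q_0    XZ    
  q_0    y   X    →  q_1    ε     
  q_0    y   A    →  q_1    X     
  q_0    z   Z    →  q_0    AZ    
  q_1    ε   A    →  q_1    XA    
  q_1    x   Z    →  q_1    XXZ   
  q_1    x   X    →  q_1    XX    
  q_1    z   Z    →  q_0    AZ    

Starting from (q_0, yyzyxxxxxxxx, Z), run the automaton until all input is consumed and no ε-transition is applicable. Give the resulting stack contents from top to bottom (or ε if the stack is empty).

XXXXXXXXXZ

(q_0, yyzyxxxxxxxx, Z) ⊢ (q_0, yzyxxxxxxxx, XZ) ⊢ (q_1, zyxxxxxxxx, Z) ⊢ (q_0, yxxxxxxxx, AZ) ⊢ (q_1, xxxxxxxx, XZ) ⊢ (q_1, xxxxxxx, XXZ) ⊢ (q_1, xxxxxx, XXXZ) ⊢ (q_1, xxxxx, XXXXZ) ⊢ (q_1, xxxx, XXXXXZ) ⊢ (q_1, xxx, XXXXXXZ) ⊢ (q_1, xx, XXXXXXXZ) ⊢ (q_1, x, XXXXXXXXZ) ⊢ (q_1, ε, XXXXXXXXXZ)
All input consumed in state q_1 with stack XXXXXXXXXZ.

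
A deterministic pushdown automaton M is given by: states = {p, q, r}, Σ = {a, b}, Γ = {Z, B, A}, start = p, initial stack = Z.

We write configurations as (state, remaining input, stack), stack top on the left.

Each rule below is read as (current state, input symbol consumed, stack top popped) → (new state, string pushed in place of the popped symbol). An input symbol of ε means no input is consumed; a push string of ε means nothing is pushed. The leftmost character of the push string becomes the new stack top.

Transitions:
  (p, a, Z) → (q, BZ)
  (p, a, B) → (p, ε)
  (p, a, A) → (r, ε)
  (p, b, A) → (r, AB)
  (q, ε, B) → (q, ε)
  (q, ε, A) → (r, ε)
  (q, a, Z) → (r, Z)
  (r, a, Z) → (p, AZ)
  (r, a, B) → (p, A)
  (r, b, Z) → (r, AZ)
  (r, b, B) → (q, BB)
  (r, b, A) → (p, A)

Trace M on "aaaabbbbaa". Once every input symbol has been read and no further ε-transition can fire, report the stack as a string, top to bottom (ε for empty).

AZ

(p, aaaabbbbaa, Z)
  read a, top Z: go to q, push BZ → (q, aaabbbbaa, BZ)
  ε-move, top B: go to q, push ε → (q, aaabbbbaa, Z)
  read a, top Z: go to r, push Z → (r, aabbbbaa, Z)
  read a, top Z: go to p, push AZ → (p, abbbbaa, AZ)
  read a, top A: go to r, push ε → (r, bbbbaa, Z)
  read b, top Z: go to r, push AZ → (r, bbbaa, AZ)
  read b, top A: go to p, push A → (p, bbaa, AZ)
  read b, top A: go to r, push AB → (r, baa, ABZ)
  read b, top A: go to p, push A → (p, aa, ABZ)
  read a, top A: go to r, push ε → (r, a, BZ)
  read a, top B: go to p, push A → (p, ε, AZ)
All input consumed in state p with stack AZ.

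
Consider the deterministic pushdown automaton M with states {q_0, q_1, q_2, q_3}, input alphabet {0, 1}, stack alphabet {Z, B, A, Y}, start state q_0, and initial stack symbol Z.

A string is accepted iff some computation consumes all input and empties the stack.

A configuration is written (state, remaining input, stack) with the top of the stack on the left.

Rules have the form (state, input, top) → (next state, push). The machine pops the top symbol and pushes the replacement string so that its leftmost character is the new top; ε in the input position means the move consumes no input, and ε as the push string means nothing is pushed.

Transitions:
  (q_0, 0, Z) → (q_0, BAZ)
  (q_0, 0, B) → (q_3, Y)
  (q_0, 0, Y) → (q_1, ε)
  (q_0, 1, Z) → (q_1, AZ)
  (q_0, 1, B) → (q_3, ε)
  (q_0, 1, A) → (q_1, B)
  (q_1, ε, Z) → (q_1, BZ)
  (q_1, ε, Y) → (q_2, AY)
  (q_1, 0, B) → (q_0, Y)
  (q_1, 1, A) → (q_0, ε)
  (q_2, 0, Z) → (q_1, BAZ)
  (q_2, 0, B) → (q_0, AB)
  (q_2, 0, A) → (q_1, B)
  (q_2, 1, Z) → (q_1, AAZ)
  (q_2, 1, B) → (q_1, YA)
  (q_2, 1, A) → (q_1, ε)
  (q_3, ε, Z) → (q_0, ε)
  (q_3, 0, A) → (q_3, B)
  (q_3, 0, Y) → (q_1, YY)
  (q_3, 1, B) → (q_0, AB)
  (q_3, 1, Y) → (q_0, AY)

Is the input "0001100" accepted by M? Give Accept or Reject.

Reject

(q_0, 0001100, Z) ⊢ (q_0, 001100, BAZ) ⊢ (q_3, 01100, YAZ) ⊢ (q_1, 1100, YYAZ) ⊢ (q_2, 1100, AYYAZ) ⊢ (q_1, 100, YYAZ) ⊢ (q_2, 100, AYYAZ) ⊢ (q_1, 00, YYAZ) ⊢ (q_2, 00, AYYAZ) ⊢ (q_1, 0, BYYAZ) ⊢ (q_0, ε, YYYAZ)
All input consumed; stack is YYYAZ, not empty, and no further ε-move applies.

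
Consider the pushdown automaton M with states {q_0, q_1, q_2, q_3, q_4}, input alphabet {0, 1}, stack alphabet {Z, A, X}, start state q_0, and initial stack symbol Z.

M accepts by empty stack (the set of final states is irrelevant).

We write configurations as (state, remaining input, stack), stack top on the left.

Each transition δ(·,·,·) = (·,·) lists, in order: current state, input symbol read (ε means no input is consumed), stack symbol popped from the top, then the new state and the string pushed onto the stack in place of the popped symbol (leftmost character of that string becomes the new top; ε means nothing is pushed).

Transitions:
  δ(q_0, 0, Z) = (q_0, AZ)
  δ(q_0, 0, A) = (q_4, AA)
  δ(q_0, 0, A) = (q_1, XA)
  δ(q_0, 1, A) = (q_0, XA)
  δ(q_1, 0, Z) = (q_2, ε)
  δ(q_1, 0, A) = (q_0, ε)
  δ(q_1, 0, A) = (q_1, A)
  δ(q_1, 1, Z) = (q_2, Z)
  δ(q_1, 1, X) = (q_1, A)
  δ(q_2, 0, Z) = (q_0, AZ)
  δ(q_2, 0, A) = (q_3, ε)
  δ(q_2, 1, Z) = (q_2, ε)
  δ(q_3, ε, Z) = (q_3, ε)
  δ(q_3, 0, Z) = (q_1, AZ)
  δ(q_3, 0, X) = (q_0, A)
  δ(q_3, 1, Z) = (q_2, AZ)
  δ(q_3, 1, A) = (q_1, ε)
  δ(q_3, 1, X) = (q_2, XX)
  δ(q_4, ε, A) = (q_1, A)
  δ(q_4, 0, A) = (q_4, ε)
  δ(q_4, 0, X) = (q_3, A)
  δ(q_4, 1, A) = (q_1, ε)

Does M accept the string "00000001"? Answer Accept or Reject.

No computation consumes all input and empties the stack.

Reject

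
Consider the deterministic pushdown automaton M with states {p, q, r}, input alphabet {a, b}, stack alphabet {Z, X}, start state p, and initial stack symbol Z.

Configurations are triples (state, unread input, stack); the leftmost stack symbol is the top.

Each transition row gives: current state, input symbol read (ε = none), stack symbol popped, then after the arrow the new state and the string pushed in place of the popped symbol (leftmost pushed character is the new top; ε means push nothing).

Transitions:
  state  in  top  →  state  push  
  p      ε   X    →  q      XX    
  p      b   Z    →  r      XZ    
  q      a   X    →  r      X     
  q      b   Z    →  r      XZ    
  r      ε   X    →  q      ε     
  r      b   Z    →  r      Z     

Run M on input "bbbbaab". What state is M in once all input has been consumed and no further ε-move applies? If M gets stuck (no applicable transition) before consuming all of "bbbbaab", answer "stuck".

(p, bbbbaab, Z) ⊢ (r, bbbaab, XZ) ⊢ (q, bbbaab, Z) ⊢ (r, bbaab, XZ) ⊢ (q, bbaab, Z) ⊢ (r, baab, XZ) ⊢ (q, baab, Z) ⊢ (r, aab, XZ) ⊢ (q, aab, Z)
No transition for (q, a, top Z); M blocks with input aab remaining.

stuck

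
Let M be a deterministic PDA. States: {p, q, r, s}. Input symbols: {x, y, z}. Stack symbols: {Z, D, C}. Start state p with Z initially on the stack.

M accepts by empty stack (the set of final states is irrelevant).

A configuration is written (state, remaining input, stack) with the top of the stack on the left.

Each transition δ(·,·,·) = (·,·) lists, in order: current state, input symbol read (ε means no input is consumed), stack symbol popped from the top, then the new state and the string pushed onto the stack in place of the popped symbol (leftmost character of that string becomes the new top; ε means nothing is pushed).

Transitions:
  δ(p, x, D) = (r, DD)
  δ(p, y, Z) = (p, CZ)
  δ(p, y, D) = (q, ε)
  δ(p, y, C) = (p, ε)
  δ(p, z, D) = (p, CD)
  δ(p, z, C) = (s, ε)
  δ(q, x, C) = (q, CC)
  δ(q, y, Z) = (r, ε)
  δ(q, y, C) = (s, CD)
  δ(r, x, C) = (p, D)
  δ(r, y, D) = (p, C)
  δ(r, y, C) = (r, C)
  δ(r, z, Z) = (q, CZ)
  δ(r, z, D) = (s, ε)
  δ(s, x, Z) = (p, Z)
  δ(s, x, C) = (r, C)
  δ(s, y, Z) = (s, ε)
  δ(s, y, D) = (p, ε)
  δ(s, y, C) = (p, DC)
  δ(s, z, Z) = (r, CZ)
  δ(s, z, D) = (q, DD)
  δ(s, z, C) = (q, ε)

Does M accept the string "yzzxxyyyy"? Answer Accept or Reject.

(p, yzzxxyyyy, Z)
  read y, top Z: go to p, push CZ → (p, zzxxyyyy, CZ)
  read z, top C: go to s, push ε → (s, zxxyyyy, Z)
  read z, top Z: go to r, push CZ → (r, xxyyyy, CZ)
  read x, top C: go to p, push D → (p, xyyyy, DZ)
  read x, top D: go to r, push DD → (r, yyyy, DDZ)
  read y, top D: go to p, push C → (p, yyy, CDZ)
  read y, top C: go to p, push ε → (p, yy, DZ)
  read y, top D: go to q, push ε → (q, y, Z)
  read y, top Z: go to r, push ε → (r, ε, ε)
All input consumed and the stack is empty.

Accept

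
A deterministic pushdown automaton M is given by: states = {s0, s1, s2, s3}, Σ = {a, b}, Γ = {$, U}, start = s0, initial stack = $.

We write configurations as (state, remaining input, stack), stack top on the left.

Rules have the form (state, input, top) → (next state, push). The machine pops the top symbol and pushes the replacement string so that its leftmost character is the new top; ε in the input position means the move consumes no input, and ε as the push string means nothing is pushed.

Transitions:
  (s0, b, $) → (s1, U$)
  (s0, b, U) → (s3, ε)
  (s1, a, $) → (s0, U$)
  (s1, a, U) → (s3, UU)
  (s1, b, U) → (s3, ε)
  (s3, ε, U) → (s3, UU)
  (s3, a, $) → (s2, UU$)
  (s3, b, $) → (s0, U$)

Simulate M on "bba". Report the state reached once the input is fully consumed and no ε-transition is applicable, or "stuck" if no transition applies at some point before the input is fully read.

(s0, bba, $) ⊢ (s1, ba, U$) ⊢ (s3, a, $) ⊢ (s2, ε, UU$)
All input consumed; M is in state s2.

s2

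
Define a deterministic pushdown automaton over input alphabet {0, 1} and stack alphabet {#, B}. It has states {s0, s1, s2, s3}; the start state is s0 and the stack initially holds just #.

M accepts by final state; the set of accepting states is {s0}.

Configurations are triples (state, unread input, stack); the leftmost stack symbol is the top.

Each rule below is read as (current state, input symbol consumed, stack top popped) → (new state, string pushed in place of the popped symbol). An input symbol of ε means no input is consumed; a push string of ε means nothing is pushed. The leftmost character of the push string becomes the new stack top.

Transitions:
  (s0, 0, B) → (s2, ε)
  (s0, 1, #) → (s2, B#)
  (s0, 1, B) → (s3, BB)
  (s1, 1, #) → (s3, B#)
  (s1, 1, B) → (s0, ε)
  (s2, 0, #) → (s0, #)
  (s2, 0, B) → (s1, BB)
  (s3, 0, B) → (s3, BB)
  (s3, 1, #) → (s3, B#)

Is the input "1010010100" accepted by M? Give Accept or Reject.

Accept

(s0, 1010010100, #) ⊢ (s2, 010010100, B#) ⊢ (s1, 10010100, BB#) ⊢ (s0, 0010100, B#) ⊢ (s2, 010100, #) ⊢ (s0, 10100, #) ⊢ (s2, 0100, B#) ⊢ (s1, 100, BB#) ⊢ (s0, 00, B#) ⊢ (s2, 0, #) ⊢ (s0, ε, #)
All input consumed; state s0 ∈ F.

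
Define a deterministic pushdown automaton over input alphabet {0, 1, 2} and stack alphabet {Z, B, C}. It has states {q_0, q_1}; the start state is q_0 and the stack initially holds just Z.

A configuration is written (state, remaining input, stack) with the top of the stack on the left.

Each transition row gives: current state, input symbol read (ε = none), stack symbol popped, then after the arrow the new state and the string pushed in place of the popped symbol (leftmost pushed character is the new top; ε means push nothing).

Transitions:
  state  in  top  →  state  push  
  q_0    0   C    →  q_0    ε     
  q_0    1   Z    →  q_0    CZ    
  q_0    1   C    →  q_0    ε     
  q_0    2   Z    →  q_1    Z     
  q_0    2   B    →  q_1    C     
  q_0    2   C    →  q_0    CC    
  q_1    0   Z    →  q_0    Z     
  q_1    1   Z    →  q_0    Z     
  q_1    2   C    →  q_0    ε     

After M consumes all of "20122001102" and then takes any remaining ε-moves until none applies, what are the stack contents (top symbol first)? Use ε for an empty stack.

(q_0, 20122001102, Z)
  read 2, top Z: go to q_1, push Z → (q_1, 0122001102, Z)
  read 0, top Z: go to q_0, push Z → (q_0, 122001102, Z)
  read 1, top Z: go to q_0, push CZ → (q_0, 22001102, CZ)
  read 2, top C: go to q_0, push CC → (q_0, 2001102, CCZ)
  read 2, top C: go to q_0, push CC → (q_0, 001102, CCCZ)
  read 0, top C: go to q_0, push ε → (q_0, 01102, CCZ)
  read 0, top C: go to q_0, push ε → (q_0, 1102, CZ)
  read 1, top C: go to q_0, push ε → (q_0, 102, Z)
  read 1, top Z: go to q_0, push CZ → (q_0, 02, CZ)
  read 0, top C: go to q_0, push ε → (q_0, 2, Z)
  read 2, top Z: go to q_1, push Z → (q_1, ε, Z)
All input consumed in state q_1 with stack Z.

Z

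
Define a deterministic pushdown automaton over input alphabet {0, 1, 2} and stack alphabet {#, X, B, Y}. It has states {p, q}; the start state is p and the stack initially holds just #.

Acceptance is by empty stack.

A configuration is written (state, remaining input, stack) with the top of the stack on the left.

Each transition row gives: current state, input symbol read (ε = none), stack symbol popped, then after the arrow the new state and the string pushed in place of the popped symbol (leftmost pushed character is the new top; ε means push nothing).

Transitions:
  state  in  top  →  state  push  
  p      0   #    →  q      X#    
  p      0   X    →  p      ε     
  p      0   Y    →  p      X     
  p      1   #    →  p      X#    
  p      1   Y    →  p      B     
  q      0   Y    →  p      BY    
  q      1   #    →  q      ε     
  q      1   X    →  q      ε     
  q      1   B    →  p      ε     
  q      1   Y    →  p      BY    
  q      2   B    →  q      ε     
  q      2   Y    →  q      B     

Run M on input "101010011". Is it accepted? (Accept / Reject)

(p, 101010011, #)
  read 1, top #: go to p, push X# → (p, 01010011, X#)
  read 0, top X: go to p, push ε → (p, 1010011, #)
  read 1, top #: go to p, push X# → (p, 010011, X#)
  read 0, top X: go to p, push ε → (p, 10011, #)
  read 1, top #: go to p, push X# → (p, 0011, X#)
  read 0, top X: go to p, push ε → (p, 011, #)
  read 0, top #: go to q, push X# → (q, 11, X#)
  read 1, top X: go to q, push ε → (q, 1, #)
  read 1, top #: go to q, push ε → (q, ε, ε)
All input consumed and the stack is empty.

Accept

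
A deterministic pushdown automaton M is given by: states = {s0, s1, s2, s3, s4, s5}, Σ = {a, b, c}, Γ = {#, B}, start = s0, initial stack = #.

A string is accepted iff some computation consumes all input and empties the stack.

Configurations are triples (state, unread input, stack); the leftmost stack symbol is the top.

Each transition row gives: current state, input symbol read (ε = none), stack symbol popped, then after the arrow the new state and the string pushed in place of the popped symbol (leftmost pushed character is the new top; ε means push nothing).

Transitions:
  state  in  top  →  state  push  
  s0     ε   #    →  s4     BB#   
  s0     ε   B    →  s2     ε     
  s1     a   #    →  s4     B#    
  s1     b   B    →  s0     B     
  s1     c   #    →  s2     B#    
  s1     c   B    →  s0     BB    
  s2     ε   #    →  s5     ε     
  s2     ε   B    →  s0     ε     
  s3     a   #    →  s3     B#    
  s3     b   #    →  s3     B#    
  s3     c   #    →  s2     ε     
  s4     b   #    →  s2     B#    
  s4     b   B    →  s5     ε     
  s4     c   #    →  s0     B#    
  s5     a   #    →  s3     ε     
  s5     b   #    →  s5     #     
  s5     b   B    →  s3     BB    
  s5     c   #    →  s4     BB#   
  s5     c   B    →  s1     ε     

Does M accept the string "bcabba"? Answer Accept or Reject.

Accept

(s0, bcabba, #)
  ε-move, top #: go to s4, push BB# → (s4, bcabba, BB#)
  read b, top B: go to s5, push ε → (s5, cabba, B#)
  read c, top B: go to s1, push ε → (s1, abba, #)
  read a, top #: go to s4, push B# → (s4, bba, B#)
  read b, top B: go to s5, push ε → (s5, ba, #)
  read b, top #: go to s5, push # → (s5, a, #)
  read a, top #: go to s3, push ε → (s3, ε, ε)
All input consumed and the stack is empty.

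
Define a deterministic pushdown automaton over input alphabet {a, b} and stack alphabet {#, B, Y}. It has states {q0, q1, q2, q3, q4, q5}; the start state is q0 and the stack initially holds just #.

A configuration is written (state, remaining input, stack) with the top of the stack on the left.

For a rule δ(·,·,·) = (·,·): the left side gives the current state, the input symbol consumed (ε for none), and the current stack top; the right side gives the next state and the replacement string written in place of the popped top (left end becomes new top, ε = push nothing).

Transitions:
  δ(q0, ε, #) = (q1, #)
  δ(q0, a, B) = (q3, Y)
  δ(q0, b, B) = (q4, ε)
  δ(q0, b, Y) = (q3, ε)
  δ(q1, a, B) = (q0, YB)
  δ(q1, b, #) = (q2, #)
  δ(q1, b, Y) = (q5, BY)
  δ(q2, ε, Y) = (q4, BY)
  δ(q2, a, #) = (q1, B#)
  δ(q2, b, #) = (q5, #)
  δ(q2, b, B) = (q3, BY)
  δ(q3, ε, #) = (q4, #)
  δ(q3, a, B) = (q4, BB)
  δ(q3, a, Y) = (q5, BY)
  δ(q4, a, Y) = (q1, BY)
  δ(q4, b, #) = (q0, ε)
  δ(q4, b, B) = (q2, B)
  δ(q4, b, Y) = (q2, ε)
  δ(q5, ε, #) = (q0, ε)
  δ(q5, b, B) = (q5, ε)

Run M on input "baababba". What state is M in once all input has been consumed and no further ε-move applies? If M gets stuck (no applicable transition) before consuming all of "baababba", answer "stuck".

q4

(q0, baababba, #)
  ε-move, top #: go to q1, push # → (q1, baababba, #)
  read b, top #: go to q2, push # → (q2, aababba, #)
  read a, top #: go to q1, push B# → (q1, ababba, B#)
  read a, top B: go to q0, push YB → (q0, babba, YB#)
  read b, top Y: go to q3, push ε → (q3, abba, B#)
  read a, top B: go to q4, push BB → (q4, bba, BB#)
  read b, top B: go to q2, push B → (q2, ba, BB#)
  read b, top B: go to q3, push BY → (q3, a, BYB#)
  read a, top B: go to q4, push BB → (q4, ε, BBYB#)
All input consumed; M is in state q4.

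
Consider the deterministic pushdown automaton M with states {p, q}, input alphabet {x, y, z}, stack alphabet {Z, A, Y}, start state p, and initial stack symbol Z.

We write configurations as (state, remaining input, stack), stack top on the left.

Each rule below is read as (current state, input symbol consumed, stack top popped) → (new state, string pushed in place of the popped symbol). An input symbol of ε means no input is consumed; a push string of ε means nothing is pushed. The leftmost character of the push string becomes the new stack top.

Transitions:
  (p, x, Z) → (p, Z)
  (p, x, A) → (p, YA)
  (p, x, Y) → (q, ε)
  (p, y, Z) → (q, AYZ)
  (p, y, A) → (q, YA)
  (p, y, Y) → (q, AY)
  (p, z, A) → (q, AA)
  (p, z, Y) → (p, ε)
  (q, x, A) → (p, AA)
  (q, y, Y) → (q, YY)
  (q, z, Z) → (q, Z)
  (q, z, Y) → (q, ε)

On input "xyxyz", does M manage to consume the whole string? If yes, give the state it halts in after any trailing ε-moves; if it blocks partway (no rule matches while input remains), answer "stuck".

(p, xyxyz, Z) ⊢ (p, yxyz, Z) ⊢ (q, xyz, AYZ) ⊢ (p, yz, AAYZ) ⊢ (q, z, YAAYZ) ⊢ (q, ε, AAYZ)
All input consumed; M is in state q.

q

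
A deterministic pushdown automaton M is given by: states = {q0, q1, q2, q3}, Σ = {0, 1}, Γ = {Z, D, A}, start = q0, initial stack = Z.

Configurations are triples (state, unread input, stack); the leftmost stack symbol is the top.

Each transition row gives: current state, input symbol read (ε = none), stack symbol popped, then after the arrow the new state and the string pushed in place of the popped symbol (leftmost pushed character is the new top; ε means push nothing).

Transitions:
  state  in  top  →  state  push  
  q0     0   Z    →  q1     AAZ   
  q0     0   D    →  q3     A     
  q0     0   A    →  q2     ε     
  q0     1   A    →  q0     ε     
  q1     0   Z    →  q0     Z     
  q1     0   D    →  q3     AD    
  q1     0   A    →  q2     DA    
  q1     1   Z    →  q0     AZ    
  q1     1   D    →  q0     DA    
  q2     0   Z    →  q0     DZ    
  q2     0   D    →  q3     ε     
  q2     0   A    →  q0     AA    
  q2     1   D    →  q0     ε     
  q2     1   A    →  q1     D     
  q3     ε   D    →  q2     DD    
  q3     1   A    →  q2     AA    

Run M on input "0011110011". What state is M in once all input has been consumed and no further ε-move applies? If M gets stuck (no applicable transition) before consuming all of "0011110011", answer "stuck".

stuck

(q0, 0011110011, Z) ⊢ (q1, 011110011, AAZ) ⊢ (q2, 11110011, DAAZ) ⊢ (q0, 1110011, AAZ) ⊢ (q0, 110011, AZ) ⊢ (q0, 10011, Z)
No transition for (q0, 1, top Z); M blocks with input 10011 remaining.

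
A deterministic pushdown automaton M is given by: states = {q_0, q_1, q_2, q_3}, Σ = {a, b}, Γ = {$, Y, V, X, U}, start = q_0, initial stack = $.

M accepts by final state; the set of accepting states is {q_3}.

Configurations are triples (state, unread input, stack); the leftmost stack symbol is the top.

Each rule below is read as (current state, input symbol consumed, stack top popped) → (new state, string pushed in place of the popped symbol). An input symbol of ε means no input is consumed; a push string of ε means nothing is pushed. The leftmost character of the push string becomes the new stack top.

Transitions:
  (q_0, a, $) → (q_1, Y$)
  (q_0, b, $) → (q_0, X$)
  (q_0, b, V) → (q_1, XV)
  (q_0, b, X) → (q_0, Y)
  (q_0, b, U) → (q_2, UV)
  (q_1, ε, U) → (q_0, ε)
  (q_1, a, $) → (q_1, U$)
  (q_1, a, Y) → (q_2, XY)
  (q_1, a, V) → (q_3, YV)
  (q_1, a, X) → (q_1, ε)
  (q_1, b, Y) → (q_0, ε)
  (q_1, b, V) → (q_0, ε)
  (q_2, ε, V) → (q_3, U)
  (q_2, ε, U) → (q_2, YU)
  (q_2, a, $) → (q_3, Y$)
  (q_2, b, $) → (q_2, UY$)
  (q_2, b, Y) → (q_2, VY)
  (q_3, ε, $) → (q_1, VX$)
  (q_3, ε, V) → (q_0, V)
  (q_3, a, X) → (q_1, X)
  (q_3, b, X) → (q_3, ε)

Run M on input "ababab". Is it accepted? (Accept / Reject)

(q_0, ababab, $) ⊢ (q_1, babab, Y$) ⊢ (q_0, abab, $) ⊢ (q_1, bab, Y$) ⊢ (q_0, ab, $) ⊢ (q_1, b, Y$) ⊢ (q_0, ε, $)
All input consumed; state q_0 ∉ F and no further ε-move applies.

Reject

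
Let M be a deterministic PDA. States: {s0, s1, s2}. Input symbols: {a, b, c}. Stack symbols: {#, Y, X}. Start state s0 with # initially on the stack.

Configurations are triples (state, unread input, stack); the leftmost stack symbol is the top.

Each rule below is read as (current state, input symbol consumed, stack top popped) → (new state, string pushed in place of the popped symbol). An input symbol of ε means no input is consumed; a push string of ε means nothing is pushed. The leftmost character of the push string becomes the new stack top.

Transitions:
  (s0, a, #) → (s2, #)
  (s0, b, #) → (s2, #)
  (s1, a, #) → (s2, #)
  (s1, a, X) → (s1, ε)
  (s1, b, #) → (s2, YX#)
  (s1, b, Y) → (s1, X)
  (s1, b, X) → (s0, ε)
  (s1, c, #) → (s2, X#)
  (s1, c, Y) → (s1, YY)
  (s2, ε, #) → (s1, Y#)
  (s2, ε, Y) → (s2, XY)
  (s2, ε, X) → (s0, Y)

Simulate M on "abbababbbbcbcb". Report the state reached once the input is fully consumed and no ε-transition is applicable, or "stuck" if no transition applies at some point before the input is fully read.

stuck

(s0, abbababbbbcbcb, #)
  read a, top #: go to s2, push # → (s2, bbababbbbcbcb, #)
  ε-move, top #: go to s1, push Y# → (s1, bbababbbbcbcb, Y#)
  read b, top Y: go to s1, push X → (s1, bababbbbcbcb, X#)
  read b, top X: go to s0, push ε → (s0, ababbbbcbcb, #)
  read a, top #: go to s2, push # → (s2, babbbbcbcb, #)
  ε-move, top #: go to s1, push Y# → (s1, babbbbcbcb, Y#)
  read b, top Y: go to s1, push X → (s1, abbbbcbcb, X#)
  read a, top X: go to s1, push ε → (s1, bbbbcbcb, #)
  read b, top #: go to s2, push YX# → (s2, bbbcbcb, YX#)
  ε-move, top Y: go to s2, push XY → (s2, bbbcbcb, XYX#)
  ε-move, top X: go to s0, push Y → (s0, bbbcbcb, YYX#)
No transition for (s0, b, top Y); M blocks with input bbbcbcb remaining.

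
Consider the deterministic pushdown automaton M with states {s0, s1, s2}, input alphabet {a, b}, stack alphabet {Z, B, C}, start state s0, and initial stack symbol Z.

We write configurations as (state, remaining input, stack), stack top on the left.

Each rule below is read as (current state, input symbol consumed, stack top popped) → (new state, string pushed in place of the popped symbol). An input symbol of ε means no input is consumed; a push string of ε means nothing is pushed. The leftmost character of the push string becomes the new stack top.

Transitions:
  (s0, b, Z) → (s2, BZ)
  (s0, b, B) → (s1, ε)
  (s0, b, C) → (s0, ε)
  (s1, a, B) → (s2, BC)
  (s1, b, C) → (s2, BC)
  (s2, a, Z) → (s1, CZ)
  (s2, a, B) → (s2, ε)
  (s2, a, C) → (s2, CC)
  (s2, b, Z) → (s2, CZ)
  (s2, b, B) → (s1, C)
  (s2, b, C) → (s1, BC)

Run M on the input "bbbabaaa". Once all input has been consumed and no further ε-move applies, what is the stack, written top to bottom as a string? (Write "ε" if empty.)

CCCZ

(s0, bbbabaaa, Z)
  read b, top Z: go to s2, push BZ → (s2, bbabaaa, BZ)
  read b, top B: go to s1, push C → (s1, babaaa, CZ)
  read b, top C: go to s2, push BC → (s2, abaaa, BCZ)
  read a, top B: go to s2, push ε → (s2, baaa, CZ)
  read b, top C: go to s1, push BC → (s1, aaa, BCZ)
  read a, top B: go to s2, push BC → (s2, aa, BCCZ)
  read a, top B: go to s2, push ε → (s2, a, CCZ)
  read a, top C: go to s2, push CC → (s2, ε, CCCZ)
All input consumed in state s2 with stack CCCZ.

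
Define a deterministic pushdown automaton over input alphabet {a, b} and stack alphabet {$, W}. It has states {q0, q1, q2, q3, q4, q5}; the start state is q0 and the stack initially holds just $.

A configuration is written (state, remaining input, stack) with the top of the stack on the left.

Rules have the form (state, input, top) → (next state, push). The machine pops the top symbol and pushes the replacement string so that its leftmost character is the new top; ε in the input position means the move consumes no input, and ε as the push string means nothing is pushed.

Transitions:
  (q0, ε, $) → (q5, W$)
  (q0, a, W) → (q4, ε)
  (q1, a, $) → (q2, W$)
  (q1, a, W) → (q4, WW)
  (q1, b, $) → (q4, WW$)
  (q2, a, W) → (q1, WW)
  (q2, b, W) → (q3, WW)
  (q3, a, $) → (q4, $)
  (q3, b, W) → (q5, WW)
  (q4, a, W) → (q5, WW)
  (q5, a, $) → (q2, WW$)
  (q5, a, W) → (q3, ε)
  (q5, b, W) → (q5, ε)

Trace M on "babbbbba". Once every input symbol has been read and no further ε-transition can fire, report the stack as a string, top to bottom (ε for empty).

(q0, babbbbba, $) ⊢ (q5, babbbbba, W$) ⊢ (q5, abbbbba, $) ⊢ (q2, bbbbba, WW$) ⊢ (q3, bbbba, WWW$) ⊢ (q5, bbba, WWWW$) ⊢ (q5, bba, WWW$) ⊢ (q5, ba, WW$) ⊢ (q5, a, W$) ⊢ (q3, ε, $)
All input consumed in state q3 with stack $.

$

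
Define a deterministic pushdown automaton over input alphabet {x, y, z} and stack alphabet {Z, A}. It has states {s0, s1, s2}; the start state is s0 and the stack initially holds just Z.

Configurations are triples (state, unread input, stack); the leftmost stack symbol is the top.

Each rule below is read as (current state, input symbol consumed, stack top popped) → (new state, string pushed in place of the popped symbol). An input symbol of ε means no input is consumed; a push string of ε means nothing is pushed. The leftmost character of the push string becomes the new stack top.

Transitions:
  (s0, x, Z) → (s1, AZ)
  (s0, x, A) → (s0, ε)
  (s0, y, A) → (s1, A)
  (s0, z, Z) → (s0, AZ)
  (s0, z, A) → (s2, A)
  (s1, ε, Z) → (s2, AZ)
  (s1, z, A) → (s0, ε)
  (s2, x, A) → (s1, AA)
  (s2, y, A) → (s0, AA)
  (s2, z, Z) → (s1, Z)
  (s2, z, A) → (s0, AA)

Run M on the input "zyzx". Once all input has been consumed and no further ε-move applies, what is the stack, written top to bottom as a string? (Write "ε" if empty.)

(s0, zyzx, Z)
  read z, top Z: go to s0, push AZ → (s0, yzx, AZ)
  read y, top A: go to s1, push A → (s1, zx, AZ)
  read z, top A: go to s0, push ε → (s0, x, Z)
  read x, top Z: go to s1, push AZ → (s1, ε, AZ)
All input consumed in state s1 with stack AZ.

AZ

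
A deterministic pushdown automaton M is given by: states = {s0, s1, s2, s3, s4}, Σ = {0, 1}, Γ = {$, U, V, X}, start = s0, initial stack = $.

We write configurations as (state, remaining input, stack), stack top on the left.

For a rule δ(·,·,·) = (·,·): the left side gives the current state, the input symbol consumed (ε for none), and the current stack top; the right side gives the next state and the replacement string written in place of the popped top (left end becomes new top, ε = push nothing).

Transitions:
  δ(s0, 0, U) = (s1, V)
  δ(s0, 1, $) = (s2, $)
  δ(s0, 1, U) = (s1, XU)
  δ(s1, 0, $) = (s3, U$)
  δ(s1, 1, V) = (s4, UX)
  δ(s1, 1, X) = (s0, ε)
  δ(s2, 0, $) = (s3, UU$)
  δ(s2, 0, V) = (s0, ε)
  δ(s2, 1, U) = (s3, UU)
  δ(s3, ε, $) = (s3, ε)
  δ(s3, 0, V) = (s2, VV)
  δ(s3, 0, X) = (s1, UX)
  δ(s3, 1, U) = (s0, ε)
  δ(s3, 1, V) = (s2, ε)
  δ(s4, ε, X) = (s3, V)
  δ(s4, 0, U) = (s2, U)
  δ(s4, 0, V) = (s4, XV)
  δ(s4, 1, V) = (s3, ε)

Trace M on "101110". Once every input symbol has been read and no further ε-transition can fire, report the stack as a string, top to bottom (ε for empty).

V$

(s0, 101110, $)
  read 1, top $: go to s2, push $ → (s2, 01110, $)
  read 0, top $: go to s3, push UU$ → (s3, 1110, UU$)
  read 1, top U: go to s0, push ε → (s0, 110, U$)
  read 1, top U: go to s1, push XU → (s1, 10, XU$)
  read 1, top X: go to s0, push ε → (s0, 0, U$)
  read 0, top U: go to s1, push V → (s1, ε, V$)
All input consumed in state s1 with stack V$.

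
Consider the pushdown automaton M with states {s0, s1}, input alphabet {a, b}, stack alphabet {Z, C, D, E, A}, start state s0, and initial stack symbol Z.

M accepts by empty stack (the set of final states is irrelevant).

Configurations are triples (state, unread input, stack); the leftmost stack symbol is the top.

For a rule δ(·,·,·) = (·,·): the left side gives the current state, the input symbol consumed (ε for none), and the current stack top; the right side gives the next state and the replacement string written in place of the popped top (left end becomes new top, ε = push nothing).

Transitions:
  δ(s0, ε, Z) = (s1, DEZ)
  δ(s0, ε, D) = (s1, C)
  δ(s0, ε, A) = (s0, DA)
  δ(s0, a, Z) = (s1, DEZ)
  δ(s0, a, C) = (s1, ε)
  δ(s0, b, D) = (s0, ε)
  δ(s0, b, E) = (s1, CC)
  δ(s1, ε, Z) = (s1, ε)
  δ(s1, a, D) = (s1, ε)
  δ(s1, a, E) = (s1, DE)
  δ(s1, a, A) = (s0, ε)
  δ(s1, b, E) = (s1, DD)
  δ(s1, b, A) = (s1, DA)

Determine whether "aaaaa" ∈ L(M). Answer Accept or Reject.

Reject

No computation consumes all input and empties the stack.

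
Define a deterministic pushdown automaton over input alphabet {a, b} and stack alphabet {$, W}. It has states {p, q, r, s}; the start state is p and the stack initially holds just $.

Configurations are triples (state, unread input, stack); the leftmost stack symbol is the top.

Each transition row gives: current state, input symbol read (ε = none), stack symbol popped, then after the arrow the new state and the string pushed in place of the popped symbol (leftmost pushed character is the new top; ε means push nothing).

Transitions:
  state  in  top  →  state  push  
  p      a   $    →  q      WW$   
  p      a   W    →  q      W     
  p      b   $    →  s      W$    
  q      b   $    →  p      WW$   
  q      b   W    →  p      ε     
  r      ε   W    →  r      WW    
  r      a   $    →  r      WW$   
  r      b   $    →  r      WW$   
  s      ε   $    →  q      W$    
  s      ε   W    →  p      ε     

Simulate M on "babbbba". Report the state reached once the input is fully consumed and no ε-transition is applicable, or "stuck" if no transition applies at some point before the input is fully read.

(p, babbbba, $) ⊢ (s, abbbba, W$) ⊢ (p, abbbba, $) ⊢ (q, bbbba, WW$) ⊢ (p, bbba, W$)
No transition for (p, b, top W); M blocks with input bbba remaining.

stuck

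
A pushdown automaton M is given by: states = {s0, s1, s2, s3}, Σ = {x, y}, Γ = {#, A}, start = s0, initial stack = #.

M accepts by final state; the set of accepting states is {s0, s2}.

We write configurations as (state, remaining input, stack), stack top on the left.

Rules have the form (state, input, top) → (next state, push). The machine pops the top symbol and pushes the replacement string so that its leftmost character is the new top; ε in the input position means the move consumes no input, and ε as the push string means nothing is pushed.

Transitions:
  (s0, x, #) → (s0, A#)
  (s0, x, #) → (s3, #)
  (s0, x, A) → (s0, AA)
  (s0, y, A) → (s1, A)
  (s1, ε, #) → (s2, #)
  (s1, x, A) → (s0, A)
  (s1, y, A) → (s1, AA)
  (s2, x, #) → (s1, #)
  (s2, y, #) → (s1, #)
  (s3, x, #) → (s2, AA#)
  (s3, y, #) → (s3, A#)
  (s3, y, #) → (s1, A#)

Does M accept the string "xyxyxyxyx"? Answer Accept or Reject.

Accept

One accepting computation: (s0, xyxyxyxyx, #) ⊢ (s0, yxyxyxyx, A#) ⊢ (s1, xyxyxyx, A#) ⊢ (s0, yxyxyx, A#) ⊢ (s1, xyxyx, A#) ⊢ (s0, yxyx, A#) ⊢ (s1, xyx, A#) ⊢ (s0, yx, A#) ⊢ (s1, x, A#) ⊢ (s0, ε, A#)
All input consumed and state s0 ∈ F.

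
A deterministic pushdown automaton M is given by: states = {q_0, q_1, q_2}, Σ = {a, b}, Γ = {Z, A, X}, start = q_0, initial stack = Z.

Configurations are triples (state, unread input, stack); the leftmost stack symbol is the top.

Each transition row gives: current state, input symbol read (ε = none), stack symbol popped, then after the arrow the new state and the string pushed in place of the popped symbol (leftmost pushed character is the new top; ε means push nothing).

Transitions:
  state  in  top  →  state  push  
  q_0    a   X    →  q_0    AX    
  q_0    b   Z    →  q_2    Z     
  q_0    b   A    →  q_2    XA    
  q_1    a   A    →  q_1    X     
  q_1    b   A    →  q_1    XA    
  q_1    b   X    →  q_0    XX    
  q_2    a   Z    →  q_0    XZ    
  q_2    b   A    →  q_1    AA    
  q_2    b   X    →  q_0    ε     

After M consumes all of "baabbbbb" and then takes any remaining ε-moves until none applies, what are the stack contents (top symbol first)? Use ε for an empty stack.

XAXZ

(q_0, baabbbbb, Z)
  read b, top Z: go to q_2, push Z → (q_2, aabbbbb, Z)
  read a, top Z: go to q_0, push XZ → (q_0, abbbbb, XZ)
  read a, top X: go to q_0, push AX → (q_0, bbbbb, AXZ)
  read b, top A: go to q_2, push XA → (q_2, bbbb, XAXZ)
  read b, top X: go to q_0, push ε → (q_0, bbb, AXZ)
  read b, top A: go to q_2, push XA → (q_2, bb, XAXZ)
  read b, top X: go to q_0, push ε → (q_0, b, AXZ)
  read b, top A: go to q_2, push XA → (q_2, ε, XAXZ)
All input consumed in state q_2 with stack XAXZ.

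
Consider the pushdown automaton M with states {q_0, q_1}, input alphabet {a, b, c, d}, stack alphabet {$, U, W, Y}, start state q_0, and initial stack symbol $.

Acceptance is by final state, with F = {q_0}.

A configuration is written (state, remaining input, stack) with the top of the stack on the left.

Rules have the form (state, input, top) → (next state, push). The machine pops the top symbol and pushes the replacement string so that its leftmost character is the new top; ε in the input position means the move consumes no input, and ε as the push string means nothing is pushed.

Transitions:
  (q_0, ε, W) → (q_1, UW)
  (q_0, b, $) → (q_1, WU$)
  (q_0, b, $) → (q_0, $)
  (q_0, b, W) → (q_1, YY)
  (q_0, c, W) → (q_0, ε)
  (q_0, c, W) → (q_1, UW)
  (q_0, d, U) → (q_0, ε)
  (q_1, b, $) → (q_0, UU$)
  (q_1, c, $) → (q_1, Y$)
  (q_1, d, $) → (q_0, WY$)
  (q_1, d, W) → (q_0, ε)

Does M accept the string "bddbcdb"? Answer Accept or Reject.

Reject

No computation consumes all input and reaches a final state.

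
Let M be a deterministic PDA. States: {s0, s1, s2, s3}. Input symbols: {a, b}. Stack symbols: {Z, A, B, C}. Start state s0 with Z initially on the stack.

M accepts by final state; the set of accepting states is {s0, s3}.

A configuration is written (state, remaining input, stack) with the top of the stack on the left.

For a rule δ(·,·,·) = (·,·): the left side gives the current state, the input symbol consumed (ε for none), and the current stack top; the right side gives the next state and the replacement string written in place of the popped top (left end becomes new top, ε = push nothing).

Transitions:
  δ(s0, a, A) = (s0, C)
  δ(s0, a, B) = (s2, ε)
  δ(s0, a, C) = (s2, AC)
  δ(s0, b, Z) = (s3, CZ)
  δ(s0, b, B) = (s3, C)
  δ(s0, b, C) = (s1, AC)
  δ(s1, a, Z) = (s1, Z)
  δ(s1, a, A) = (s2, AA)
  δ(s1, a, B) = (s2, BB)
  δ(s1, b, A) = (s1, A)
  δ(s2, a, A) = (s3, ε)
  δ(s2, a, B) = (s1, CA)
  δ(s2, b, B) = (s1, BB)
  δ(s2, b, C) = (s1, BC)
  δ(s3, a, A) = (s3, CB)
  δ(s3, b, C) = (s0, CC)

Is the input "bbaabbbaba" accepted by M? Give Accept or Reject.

Reject

(s0, bbaabbbaba, Z) ⊢ (s3, baabbbaba, CZ) ⊢ (s0, aabbbaba, CCZ) ⊢ (s2, abbbaba, ACCZ) ⊢ (s3, bbbaba, CCZ) ⊢ (s0, bbaba, CCCZ) ⊢ (s1, baba, ACCCZ) ⊢ (s1, aba, ACCCZ) ⊢ (s2, ba, AACCCZ)
No transition applies at (s2, ba, AACCCZ); input not fully consumed.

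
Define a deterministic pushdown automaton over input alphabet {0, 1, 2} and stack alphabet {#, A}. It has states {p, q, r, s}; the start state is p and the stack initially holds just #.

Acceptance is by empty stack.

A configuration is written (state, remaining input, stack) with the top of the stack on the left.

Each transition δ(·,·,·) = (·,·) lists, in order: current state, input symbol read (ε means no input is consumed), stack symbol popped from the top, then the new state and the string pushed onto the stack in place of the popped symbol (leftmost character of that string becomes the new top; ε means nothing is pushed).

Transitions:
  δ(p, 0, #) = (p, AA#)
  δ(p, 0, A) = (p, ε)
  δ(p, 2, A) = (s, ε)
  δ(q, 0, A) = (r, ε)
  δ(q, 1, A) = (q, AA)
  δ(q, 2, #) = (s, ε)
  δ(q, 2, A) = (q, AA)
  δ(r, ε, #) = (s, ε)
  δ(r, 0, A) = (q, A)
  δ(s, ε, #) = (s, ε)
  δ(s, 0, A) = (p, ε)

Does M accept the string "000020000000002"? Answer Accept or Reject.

Accept

(p, 000020000000002, #) ⊢ (p, 00020000000002, AA#) ⊢ (p, 0020000000002, A#) ⊢ (p, 020000000002, #) ⊢ (p, 20000000002, AA#) ⊢ (s, 0000000002, A#) ⊢ (p, 000000002, #) ⊢ (p, 00000002, AA#) ⊢ (p, 0000002, A#) ⊢ (p, 000002, #) ⊢ (p, 00002, AA#) ⊢ (p, 0002, A#) ⊢ (p, 002, #) ⊢ (p, 02, AA#) ⊢ (p, 2, A#) ⊢ (s, ε, #) ⊢ (s, ε, ε)
All input consumed and the stack is empty.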